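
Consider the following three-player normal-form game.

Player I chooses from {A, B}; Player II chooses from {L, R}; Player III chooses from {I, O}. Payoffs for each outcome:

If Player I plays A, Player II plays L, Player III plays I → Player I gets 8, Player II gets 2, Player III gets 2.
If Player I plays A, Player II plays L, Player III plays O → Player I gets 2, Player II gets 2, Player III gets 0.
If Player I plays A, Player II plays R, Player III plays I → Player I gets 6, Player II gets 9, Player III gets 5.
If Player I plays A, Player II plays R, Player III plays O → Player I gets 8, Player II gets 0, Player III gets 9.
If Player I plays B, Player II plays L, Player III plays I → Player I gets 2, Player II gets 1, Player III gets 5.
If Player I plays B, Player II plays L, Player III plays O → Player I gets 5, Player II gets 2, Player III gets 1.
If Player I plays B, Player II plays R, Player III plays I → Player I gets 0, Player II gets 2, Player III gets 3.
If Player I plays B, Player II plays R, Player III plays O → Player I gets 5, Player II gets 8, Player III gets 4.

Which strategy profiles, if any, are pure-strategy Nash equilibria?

none

For each player, find the best response to each opponent profile; mutual best responses are the pure NE.
Player I against (L, I): payoffs 8, 2 → best response A.
Player I against (L, O): payoffs 2, 5 → best response B.
Player I against (R, I): payoffs 6, 0 → best response A.
Player I against (R, O): payoffs 8, 5 → best response A.
Player II against (A, I): payoffs 2, 9 → best response R.
Player II against (A, O): payoffs 2, 0 → best response L.
Player II against (B, I): payoffs 1, 2 → best response R.
Player II against (B, O): payoffs 2, 8 → best response R.
Player III against (A, L): payoffs 2, 0 → best response I.
Player III against (A, R): payoffs 5, 9 → best response O.
Player III against (B, L): payoffs 5, 1 → best response I.
Player III against (B, R): payoffs 3, 4 → best response O.
No profile is a mutual best response for all players.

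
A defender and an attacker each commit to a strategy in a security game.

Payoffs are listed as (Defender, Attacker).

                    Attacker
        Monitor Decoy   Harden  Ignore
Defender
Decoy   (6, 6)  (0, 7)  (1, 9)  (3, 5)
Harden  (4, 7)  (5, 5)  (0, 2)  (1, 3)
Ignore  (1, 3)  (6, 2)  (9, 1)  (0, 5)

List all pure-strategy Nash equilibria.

This game has no pure Nash equilibrium.

(Decoy, Monitor): Attacker can switch to Decoy (6 → 7). Not NE.
(Decoy, Decoy): Defender can switch to Harden (0 → 5). Not NE.
(Decoy, Harden): Defender can switch to Ignore (1 → 9). Not NE.
(Decoy, Ignore): Attacker can switch to Monitor (5 → 6). Not NE.
(Harden, Monitor): Defender can switch to Decoy (4 → 6). Not NE.
(Harden, Decoy): Defender can switch to Ignore (5 → 6). Not NE.
(Harden, Harden): Defender can switch to Decoy (0 → 1). Not NE.
(Harden, Ignore): Defender can switch to Decoy (1 → 3). Not NE.
(Ignore, Monitor): Defender can switch to Decoy (1 → 6). Not NE.
(Ignore, Decoy): Attacker can switch to Monitor (2 → 3). Not NE.
(Ignore, Harden): Attacker can switch to Monitor (1 → 3). Not NE.
(Ignore, Ignore): Defender can switch to Decoy (0 → 3). Not NE.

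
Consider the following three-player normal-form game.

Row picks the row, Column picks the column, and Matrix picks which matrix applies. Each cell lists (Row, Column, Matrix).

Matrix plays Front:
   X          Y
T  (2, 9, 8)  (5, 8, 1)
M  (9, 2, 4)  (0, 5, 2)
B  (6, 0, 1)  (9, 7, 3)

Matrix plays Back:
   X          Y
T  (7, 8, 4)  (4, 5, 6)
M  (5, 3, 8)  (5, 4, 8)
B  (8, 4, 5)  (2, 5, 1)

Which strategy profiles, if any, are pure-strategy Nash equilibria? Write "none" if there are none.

(T, X, Front): Row can switch to M (2 → 9). Not NE.
(T, X, Back): Row can switch to B (7 → 8). Not NE.
(T, Y, Front): Row can switch to B (5 → 9). Not NE.
(T, Y, Back): Row can switch to M (4 → 5). Not NE.
(M, X, Front): Column can switch to Y (2 → 5). Not NE.
(M, X, Back): Row can switch to T (5 → 7). Not NE.
(M, Y, Front): Row can switch to T (0 → 5). Not NE.
(M, Y, Back): Row gets 5, best alternative 4; Column gets 4, best alternative 3; Matrix gets 8, best alternative 2. No profitable deviation — NE.
(B, X, Front): Row can switch to M (6 → 9). Not NE.
(B, X, Back): Column can switch to Y (4 → 5). Not NE.
(B, Y, Front): Row gets 9, best alternative 5; Column gets 7, best alternative 0; Matrix gets 3, best alternative 1. No profitable deviation — NE.
(B, Y, Back): Row can switch to T (2 → 4). Not NE.

The pure Nash equilibria are (M, Y, Back), (B, Y, Front).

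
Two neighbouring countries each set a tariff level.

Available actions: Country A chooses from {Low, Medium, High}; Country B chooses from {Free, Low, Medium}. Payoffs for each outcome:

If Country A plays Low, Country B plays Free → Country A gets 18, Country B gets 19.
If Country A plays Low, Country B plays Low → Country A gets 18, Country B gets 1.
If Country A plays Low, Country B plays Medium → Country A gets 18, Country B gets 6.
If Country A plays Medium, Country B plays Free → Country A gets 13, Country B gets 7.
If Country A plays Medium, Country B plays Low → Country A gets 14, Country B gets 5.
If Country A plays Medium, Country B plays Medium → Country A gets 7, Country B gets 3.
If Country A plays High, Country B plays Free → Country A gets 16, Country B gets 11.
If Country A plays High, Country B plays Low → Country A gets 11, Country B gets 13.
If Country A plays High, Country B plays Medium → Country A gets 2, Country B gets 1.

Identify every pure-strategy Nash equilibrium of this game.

For each player, find the best response to each opponent profile; mutual best responses are the pure NE.
Country A against Free: payoffs 18, 13, 16 → best response Low.
Country A against Low: payoffs 18, 14, 11 → best response Low.
Country A against Medium: payoffs 18, 7, 2 → best response Low.
Country B against Low: payoffs 19, 1, 6 → best response Free.
Country B against Medium: payoffs 7, 5, 3 → best response Free.
Country B against High: payoffs 11, 13, 1 → best response Low.
Mutual best responses: (Low, Free).

(Low, Free)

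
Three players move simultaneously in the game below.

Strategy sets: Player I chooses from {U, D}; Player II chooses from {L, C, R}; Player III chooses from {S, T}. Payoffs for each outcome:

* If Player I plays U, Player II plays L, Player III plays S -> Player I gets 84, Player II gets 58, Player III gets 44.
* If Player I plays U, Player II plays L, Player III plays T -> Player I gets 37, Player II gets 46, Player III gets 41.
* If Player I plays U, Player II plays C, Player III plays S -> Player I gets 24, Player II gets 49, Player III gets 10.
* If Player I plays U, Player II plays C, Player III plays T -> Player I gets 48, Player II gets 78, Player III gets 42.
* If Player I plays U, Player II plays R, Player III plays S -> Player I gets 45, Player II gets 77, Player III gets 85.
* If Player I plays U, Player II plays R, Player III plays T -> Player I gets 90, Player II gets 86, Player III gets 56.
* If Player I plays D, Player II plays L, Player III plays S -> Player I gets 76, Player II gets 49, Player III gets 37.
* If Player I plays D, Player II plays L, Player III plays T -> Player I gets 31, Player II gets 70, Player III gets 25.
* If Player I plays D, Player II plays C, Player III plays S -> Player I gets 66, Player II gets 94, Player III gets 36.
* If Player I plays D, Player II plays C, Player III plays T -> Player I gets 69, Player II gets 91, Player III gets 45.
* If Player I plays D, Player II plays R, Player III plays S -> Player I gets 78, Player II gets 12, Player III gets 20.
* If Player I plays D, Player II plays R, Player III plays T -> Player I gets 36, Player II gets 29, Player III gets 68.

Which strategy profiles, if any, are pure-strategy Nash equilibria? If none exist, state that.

The unique pure-strategy Nash equilibrium is (D, C, T).

Mark each player's best response to every combination of opponents' strategies; a profile where every player is best-responding is a pure Nash equilibrium.
Player I against (L, S): payoffs 84, 76 → best response U.
Player I against (L, T): payoffs 37, 31 → best response U.
Player I against (C, S): payoffs 24, 66 → best response D.
Player I against (C, T): payoffs 48, 69 → best response D.
Player I against (R, S): payoffs 45, 78 → best response D.
Player I against (R, T): payoffs 90, 36 → best response U.
Player II against (U, S): payoffs 58, 49, 77 → best response R.
Player II against (U, T): payoffs 46, 78, 86 → best response R.
Player II against (D, S): payoffs 49, 94, 12 → best response C.
Player II against (D, T): payoffs 70, 91, 29 → best response C.
Player III against (U, L): payoffs 44, 41 → best response S.
Player III against (U, C): payoffs 10, 42 → best response T.
Player III against (U, R): payoffs 85, 56 → best response S.
Player III against (D, L): payoffs 37, 25 → best response S.
Player III against (D, C): payoffs 36, 45 → best response T.
Player III against (D, R): payoffs 20, 68 → best response T.
Mutual best responses: (D, C, T).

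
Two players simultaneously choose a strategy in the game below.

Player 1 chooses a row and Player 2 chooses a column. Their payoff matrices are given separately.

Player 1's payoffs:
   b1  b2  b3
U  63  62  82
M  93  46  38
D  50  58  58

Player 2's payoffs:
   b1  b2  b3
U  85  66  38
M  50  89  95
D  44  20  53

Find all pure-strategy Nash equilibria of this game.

This game has no pure Nash equilibrium.

Player 1 against b1: payoffs 63, 93, 50 → best response M.
Player 1 against b2: payoffs 62, 46, 58 → best response U.
Player 1 against b3: payoffs 82, 38, 58 → best response U.
Player 2 against U: payoffs 85, 66, 38 → best response b1.
Player 2 against M: payoffs 50, 89, 95 → best response b3.
Player 2 against D: payoffs 44, 20, 53 → best response b3.
No profile is a mutual best response for all players.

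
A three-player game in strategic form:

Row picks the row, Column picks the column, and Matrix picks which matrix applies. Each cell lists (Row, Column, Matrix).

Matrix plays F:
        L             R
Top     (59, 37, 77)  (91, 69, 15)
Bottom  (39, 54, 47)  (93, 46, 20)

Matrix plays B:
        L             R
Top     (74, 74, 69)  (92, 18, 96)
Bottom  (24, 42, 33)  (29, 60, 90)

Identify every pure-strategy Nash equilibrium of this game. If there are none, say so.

Row against (L, F): payoffs 59, 39 → best response Top.
Row against (L, B): payoffs 74, 24 → best response Top.
Row against (R, F): payoffs 91, 93 → best response Bottom.
Row against (R, B): payoffs 92, 29 → best response Top.
Column against (Top, F): payoffs 37, 69 → best response R.
Column against (Top, B): payoffs 74, 18 → best response L.
Column against (Bottom, F): payoffs 54, 46 → best response L.
Column against (Bottom, B): payoffs 42, 60 → best response R.
Matrix against (Top, L): payoffs 77, 69 → best response F.
Matrix against (Top, R): payoffs 15, 96 → best response B.
Matrix against (Bottom, L): payoffs 47, 33 → best response F.
Matrix against (Bottom, R): payoffs 20, 90 → best response B.
No profile is a mutual best response for all players.

none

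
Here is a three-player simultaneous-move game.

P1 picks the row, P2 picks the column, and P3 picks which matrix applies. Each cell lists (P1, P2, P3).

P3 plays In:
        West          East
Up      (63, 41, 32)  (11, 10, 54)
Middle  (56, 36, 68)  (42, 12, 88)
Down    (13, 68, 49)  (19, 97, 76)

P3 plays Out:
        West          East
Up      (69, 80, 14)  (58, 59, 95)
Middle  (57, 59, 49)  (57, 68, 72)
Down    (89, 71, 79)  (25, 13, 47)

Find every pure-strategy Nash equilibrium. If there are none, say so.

Mark each player's best response to every combination of opponents' strategies; a profile where every player is best-responding is a pure Nash equilibrium.
P1 against (West, In): payoffs 63, 56, 13 → best response Up.
P1 against (West, Out): payoffs 69, 57, 89 → best response Down.
P1 against (East, In): payoffs 11, 42, 19 → best response Middle.
P1 against (East, Out): payoffs 58, 57, 25 → best response Up.
P2 against (Up, In): payoffs 41, 10 → best response West.
P2 against (Up, Out): payoffs 80, 59 → best response West.
P2 against (Middle, In): payoffs 36, 12 → best response West.
P2 against (Middle, Out): payoffs 59, 68 → best response East.
P2 against (Down, In): payoffs 68, 97 → best response East.
P2 against (Down, Out): payoffs 71, 13 → best response West.
P3 against (Up, West): payoffs 32, 14 → best response In.
P3 against (Up, East): payoffs 54, 95 → best response Out.
P3 against (Middle, West): payoffs 68, 49 → best response In.
P3 against (Middle, East): payoffs 88, 72 → best response In.
P3 against (Down, West): payoffs 49, 79 → best response Out.
P3 against (Down, East): payoffs 76, 47 → best response In.
Mutual best responses: (Up, West, In); (Down, West, Out).

(Up, West, In); (Down, West, Out)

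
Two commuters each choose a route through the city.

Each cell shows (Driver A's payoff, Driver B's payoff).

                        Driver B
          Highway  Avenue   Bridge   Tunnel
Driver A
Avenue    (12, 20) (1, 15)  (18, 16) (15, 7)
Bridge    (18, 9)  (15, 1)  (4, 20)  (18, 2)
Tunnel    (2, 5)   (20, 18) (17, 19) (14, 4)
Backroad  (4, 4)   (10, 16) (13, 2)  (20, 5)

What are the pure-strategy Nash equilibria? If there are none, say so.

none

(Avenue, Highway): Driver A can switch to Bridge (12 → 18). Not NE.
(Avenue, Avenue): Driver A can switch to Bridge (1 → 15). Not NE.
(Avenue, Bridge): Driver B can switch to Highway (16 → 20). Not NE.
(Avenue, Tunnel): Driver A can switch to Bridge (15 → 18). Not NE.
(Bridge, Highway): Driver B can switch to Bridge (9 → 20). Not NE.
(Bridge, Avenue): Driver A can switch to Tunnel (15 → 20). Not NE.
(Bridge, Bridge): Driver A can switch to Avenue (4 → 18). Not NE.
(Bridge, Tunnel): Driver A can switch to Backroad (18 → 20). Not NE.
(Tunnel, Highway): Driver A can switch to Avenue (2 → 12). Not NE.
(Tunnel, Avenue): Driver B can switch to Bridge (18 → 19). Not NE.
(The remaining 6 profiles each have a profitable deviation by the same check.)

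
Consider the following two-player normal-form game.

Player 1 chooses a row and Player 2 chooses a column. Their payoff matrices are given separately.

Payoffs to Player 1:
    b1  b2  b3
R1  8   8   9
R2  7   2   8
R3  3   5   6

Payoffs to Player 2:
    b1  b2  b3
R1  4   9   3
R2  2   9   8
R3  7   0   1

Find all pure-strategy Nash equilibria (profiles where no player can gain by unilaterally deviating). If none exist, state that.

(R1, b1): Player 2 can switch to b2 (4 → 9). Not NE.
(R1, b2): Player 1 gets 8, best alternative 5; Player 2 gets 9, best alternative 4. No profitable deviation — NE.
(R1, b3): Player 2 can switch to b1 (3 → 4). Not NE.
(R2, b1): Player 1 can switch to R1 (7 → 8). Not NE.
(R2, b2): Player 1 can switch to R1 (2 → 8). Not NE.
(R2, b3): Player 1 can switch to R1 (8 → 9). Not NE.
(R3, b1): Player 1 can switch to R1 (3 → 8). Not NE.
(The remaining 2 profiles each have a profitable deviation by the same check.)

The unique pure-strategy Nash equilibrium is (R1, b2).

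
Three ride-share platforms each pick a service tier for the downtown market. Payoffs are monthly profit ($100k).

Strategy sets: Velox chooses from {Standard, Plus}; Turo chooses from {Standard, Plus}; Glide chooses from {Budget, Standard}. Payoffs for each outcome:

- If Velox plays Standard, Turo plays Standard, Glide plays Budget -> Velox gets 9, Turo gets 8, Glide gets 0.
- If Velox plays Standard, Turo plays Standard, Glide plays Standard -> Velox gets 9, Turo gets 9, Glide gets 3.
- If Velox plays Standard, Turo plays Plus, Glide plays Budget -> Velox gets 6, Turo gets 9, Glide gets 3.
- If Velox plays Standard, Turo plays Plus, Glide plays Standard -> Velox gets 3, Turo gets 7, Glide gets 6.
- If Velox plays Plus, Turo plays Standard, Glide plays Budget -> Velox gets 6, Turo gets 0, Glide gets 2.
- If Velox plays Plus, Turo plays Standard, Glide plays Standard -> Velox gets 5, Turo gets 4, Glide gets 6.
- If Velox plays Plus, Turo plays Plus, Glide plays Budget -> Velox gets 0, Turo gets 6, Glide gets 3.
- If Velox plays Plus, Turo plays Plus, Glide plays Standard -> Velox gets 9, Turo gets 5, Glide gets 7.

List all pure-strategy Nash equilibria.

Pure-strategy Nash equilibria: (Standard, Standard, Standard); (Plus, Plus, Standard)

Check each profile: it is a Nash equilibrium iff no player can strictly gain by switching unilaterally.
(Standard, Standard, Budget): Turo can switch to Plus (8 → 9). Not NE.
(Standard, Standard, Standard): Velox gets 9, best alternative 5; Turo gets 9, best alternative 7; Glide gets 3, best alternative 0. No profitable deviation — NE.
(Standard, Plus, Budget): Glide can switch to Standard (3 → 6). Not NE.
(Standard, Plus, Standard): Velox can switch to Plus (3 → 9). Not NE.
(Plus, Standard, Budget): Velox can switch to Standard (6 → 9). Not NE.
(Plus, Standard, Standard): Velox can switch to Standard (5 → 9). Not NE.
(Plus, Plus, Budget): Velox can switch to Standard (0 → 6). Not NE.
(Plus, Plus, Standard): Velox gets 9, best alternative 3; Turo gets 5, best alternative 4; Glide gets 7, best alternative 3. No profitable deviation — NE.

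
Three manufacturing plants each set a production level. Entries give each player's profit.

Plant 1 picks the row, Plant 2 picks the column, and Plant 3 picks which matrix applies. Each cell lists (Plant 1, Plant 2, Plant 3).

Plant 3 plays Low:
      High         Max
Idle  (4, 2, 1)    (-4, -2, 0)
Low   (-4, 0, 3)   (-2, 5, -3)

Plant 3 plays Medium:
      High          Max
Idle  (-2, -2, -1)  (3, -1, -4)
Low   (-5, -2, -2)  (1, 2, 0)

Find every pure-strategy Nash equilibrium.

(Idle, High, Low)

Plant 1 against (High, Low): payoffs 4, -4 → best response Idle.
Plant 1 against (High, Medium): payoffs -2, -5 → best response Idle.
Plant 1 against (Max, Low): payoffs -4, -2 → best response Low.
Plant 1 against (Max, Medium): payoffs 3, 1 → best response Idle.
Plant 2 against (Idle, Low): payoffs 2, -2 → best response High.
Plant 2 against (Idle, Medium): payoffs -2, -1 → best response Max.
Plant 2 against (Low, Low): payoffs 0, 5 → best response Max.
Plant 2 against (Low, Medium): payoffs -2, 2 → best response Max.
Plant 3 against (Idle, High): payoffs 1, -1 → best response Low.
Plant 3 against (Idle, Max): payoffs 0, -4 → best response Low.
Plant 3 against (Low, High): payoffs 3, -2 → best response Low.
Plant 3 against (Low, Max): payoffs -3, 0 → best response Medium.
Mutual best responses: (Idle, High, Low).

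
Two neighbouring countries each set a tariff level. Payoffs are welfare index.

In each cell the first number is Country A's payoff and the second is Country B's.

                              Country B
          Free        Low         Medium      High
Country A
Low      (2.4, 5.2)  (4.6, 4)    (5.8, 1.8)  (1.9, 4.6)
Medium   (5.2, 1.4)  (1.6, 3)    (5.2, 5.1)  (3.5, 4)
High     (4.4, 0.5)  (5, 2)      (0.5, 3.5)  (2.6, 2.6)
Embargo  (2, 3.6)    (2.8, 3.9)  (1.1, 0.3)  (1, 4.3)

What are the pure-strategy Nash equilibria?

No pure-strategy Nash equilibrium.

Country A against Free: payoffs 2.4, 5.2, 4.4, 2 → best response Medium.
Country A against Low: payoffs 4.6, 1.6, 5, 2.8 → best response High.
Country A against Medium: payoffs 5.8, 5.2, 0.5, 1.1 → best response Low.
Country A against High: payoffs 1.9, 3.5, 2.6, 1 → best response Medium.
Country B against Low: payoffs 5.2, 4, 1.8, 4.6 → best response Free.
Country B against Medium: payoffs 1.4, 3, 5.1, 4 → best response Medium.
Country B against High: payoffs 0.5, 2, 3.5, 2.6 → best response Medium.
Country B against Embargo: payoffs 3.6, 3.9, 0.3, 4.3 → best response High.
No profile is a mutual best response for all players.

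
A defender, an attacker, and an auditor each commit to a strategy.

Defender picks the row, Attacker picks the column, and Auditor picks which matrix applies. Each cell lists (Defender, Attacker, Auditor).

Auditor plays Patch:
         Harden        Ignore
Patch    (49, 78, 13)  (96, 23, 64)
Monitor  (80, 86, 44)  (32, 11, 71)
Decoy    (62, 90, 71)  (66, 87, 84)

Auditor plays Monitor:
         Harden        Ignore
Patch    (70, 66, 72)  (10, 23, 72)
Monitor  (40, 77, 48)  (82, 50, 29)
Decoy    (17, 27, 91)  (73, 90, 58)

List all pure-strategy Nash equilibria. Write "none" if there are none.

The unique pure-strategy Nash equilibrium is (Patch, Harden, Monitor).

Mark each player's best response to every combination of opponents' strategies; a profile where every player is best-responding is a pure Nash equilibrium.
Defender against (Harden, Patch): payoffs 49, 80, 62 → best response Monitor.
Defender against (Harden, Monitor): payoffs 70, 40, 17 → best response Patch.
Defender against (Ignore, Patch): payoffs 96, 32, 66 → best response Patch.
Defender against (Ignore, Monitor): payoffs 10, 82, 73 → best response Monitor.
Attacker against (Patch, Patch): payoffs 78, 23 → best response Harden.
Attacker against (Patch, Monitor): payoffs 66, 23 → best response Harden.
Attacker against (Monitor, Patch): payoffs 86, 11 → best response Harden.
Attacker against (Monitor, Monitor): payoffs 77, 50 → best response Harden.
Attacker against (Decoy, Patch): payoffs 90, 87 → best response Harden.
Attacker against (Decoy, Monitor): payoffs 27, 90 → best response Ignore.
Auditor against (Patch, Harden): payoffs 13, 72 → best response Monitor.
Auditor against (Patch, Ignore): payoffs 64, 72 → best response Monitor.
Auditor against (Monitor, Harden): payoffs 44, 48 → best response Monitor.
Auditor against (Monitor, Ignore): payoffs 71, 29 → best response Patch.
Auditor against (Decoy, Harden): payoffs 71, 91 → best response Monitor.
Auditor against (Decoy, Ignore): payoffs 84, 58 → best response Patch.
Mutual best responses: (Patch, Harden, Monitor).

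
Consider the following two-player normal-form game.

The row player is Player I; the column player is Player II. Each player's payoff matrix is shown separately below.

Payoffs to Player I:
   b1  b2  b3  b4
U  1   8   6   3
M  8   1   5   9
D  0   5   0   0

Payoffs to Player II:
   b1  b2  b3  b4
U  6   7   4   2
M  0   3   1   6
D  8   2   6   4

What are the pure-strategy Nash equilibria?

For each player, find the best response to each opponent profile; mutual best responses are the pure NE.
Player I against b1: payoffs 1, 8, 0 → best response M.
Player I against b2: payoffs 8, 1, 5 → best response U.
Player I against b3: payoffs 6, 5, 0 → best response U.
Player I against b4: payoffs 3, 9, 0 → best response M.
Player II against U: payoffs 6, 7, 4, 2 → best response b2.
Player II against M: payoffs 0, 3, 1, 6 → best response b4.
Player II against D: payoffs 8, 2, 6, 4 → best response b1.
Mutual best responses: (U, b2); (M, b4).

(U, b2), (M, b4)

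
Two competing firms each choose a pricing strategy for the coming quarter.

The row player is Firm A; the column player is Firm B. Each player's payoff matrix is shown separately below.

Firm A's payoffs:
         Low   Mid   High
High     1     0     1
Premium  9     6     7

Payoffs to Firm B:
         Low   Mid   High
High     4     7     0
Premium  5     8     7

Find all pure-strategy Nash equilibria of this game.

(High, Low): Firm A can switch to Premium (1 → 9). Not NE.
(High, Mid): Firm A can switch to Premium (0 → 6). Not NE.
(High, High): Firm A can switch to Premium (1 → 7). Not NE.
(Premium, Low): Firm B can switch to Mid (5 → 8). Not NE.
(Premium, Mid): Firm A gets 6, best alternative 0; Firm B gets 8, best alternative 7. No profitable deviation — NE.
(Premium, High): Firm B can switch to Mid (7 → 8). Not NE.

Pure NE: (Premium, Mid)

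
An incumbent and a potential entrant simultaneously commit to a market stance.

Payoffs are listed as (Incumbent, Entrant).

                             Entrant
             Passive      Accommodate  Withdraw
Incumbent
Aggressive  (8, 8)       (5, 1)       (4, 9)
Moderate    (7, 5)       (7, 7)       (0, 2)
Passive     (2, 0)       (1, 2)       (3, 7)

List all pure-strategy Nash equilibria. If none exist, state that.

Pure-strategy Nash equilibria: (Aggressive, Withdraw) and (Moderate, Accommodate)

Incumbent against Passive: payoffs 8, 7, 2 → best response Aggressive.
Incumbent against Accommodate: payoffs 5, 7, 1 → best response Moderate.
Incumbent against Withdraw: payoffs 4, 0, 3 → best response Aggressive.
Entrant against Aggressive: payoffs 8, 1, 9 → best response Withdraw.
Entrant against Moderate: payoffs 5, 7, 2 → best response Accommodate.
Entrant against Passive: payoffs 0, 2, 7 → best response Withdraw.
Mutual best responses: (Aggressive, Withdraw); (Moderate, Accommodate).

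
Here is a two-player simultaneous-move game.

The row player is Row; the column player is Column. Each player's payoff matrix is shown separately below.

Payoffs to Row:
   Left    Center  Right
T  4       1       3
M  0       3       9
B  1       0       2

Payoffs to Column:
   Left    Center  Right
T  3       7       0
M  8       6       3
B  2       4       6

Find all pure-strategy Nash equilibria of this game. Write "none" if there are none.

Mark each player's best response to every combination of opponents' strategies; a profile where every player is best-responding is a pure Nash equilibrium.
Row against Left: payoffs 4, 0, 1 → best response T.
Row against Center: payoffs 1, 3, 0 → best response M.
Row against Right: payoffs 3, 9, 2 → best response M.
Column against T: payoffs 3, 7, 0 → best response Center.
Column against M: payoffs 8, 6, 3 → best response Left.
Column against B: payoffs 2, 4, 6 → best response Right.
No profile is a mutual best response for all players.

This game has no pure Nash equilibrium.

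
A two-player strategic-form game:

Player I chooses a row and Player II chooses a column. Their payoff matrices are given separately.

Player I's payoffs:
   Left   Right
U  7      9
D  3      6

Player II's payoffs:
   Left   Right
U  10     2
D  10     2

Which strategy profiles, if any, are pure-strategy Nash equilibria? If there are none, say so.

(U, Left)

Mark each player's best response to every combination of opponents' strategies; a profile where every player is best-responding is a pure Nash equilibrium.
Player I against Left: payoffs 7, 3 → best response U.
Player I against Right: payoffs 9, 6 → best response U.
Player II against U: payoffs 10, 2 → best response Left.
Player II against D: payoffs 10, 2 → best response Left.
Mutual best responses: (U, Left).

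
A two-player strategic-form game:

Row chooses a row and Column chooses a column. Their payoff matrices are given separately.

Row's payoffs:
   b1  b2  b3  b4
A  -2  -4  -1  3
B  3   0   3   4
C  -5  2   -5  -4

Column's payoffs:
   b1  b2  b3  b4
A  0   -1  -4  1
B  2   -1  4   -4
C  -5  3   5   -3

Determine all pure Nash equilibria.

For each player, find the best response to each opponent profile; mutual best responses are the pure NE.
Row against b1: payoffs -2, 3, -5 → best response B.
Row against b2: payoffs -4, 0, 2 → best response C.
Row against b3: payoffs -1, 3, -5 → best response B.
Row against b4: payoffs 3, 4, -4 → best response B.
Column against A: payoffs 0, -1, -4, 1 → best response b4.
Column against B: payoffs 2, -1, 4, -4 → best response b3.
Column against C: payoffs -5, 3, 5, -3 → best response b3.
Mutual best responses: (B, b3).

Pure NE: (B, b3)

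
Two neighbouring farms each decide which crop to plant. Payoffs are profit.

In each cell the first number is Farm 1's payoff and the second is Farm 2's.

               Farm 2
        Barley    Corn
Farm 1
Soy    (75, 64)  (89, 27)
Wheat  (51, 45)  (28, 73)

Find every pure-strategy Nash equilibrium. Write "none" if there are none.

Farm 1 against Barley: payoffs 75, 51 → best response Soy.
Farm 1 against Corn: payoffs 89, 28 → best response Soy.
Farm 2 against Soy: payoffs 64, 27 → best response Barley.
Farm 2 against Wheat: payoffs 45, 73 → best response Corn.
Mutual best responses: (Soy, Barley).

The unique pure-strategy Nash equilibrium is (Soy, Barley).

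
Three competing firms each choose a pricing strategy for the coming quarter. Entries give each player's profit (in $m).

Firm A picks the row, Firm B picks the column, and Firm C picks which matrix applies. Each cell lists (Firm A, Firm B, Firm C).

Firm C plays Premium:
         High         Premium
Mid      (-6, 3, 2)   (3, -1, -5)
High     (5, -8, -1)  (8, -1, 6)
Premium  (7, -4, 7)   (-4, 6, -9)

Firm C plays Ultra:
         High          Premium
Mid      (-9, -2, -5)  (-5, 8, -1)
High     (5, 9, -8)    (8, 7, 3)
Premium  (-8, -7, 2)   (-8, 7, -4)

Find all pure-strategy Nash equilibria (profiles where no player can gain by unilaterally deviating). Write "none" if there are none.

(Mid, High, Premium): Firm A can switch to High (-6 → 5). Not NE.
(Mid, High, Ultra): Firm A can switch to High (-9 → 5). Not NE.
(Mid, Premium, Premium): Firm A can switch to High (3 → 8). Not NE.
(Mid, Premium, Ultra): Firm A can switch to High (-5 → 8). Not NE.
(High, High, Premium): Firm A can switch to Premium (5 → 7). Not NE.
(High, High, Ultra): Firm C can switch to Premium (-8 → -1). Not NE.
(High, Premium, Premium): Firm A gets 8, best alternative 3; Firm B gets -1, best alternative -8; Firm C gets 6, best alternative 3. No profitable deviation — NE.
(The remaining 5 profiles each have a profitable deviation by the same check.)

Pure NE: (High, Premium, Premium)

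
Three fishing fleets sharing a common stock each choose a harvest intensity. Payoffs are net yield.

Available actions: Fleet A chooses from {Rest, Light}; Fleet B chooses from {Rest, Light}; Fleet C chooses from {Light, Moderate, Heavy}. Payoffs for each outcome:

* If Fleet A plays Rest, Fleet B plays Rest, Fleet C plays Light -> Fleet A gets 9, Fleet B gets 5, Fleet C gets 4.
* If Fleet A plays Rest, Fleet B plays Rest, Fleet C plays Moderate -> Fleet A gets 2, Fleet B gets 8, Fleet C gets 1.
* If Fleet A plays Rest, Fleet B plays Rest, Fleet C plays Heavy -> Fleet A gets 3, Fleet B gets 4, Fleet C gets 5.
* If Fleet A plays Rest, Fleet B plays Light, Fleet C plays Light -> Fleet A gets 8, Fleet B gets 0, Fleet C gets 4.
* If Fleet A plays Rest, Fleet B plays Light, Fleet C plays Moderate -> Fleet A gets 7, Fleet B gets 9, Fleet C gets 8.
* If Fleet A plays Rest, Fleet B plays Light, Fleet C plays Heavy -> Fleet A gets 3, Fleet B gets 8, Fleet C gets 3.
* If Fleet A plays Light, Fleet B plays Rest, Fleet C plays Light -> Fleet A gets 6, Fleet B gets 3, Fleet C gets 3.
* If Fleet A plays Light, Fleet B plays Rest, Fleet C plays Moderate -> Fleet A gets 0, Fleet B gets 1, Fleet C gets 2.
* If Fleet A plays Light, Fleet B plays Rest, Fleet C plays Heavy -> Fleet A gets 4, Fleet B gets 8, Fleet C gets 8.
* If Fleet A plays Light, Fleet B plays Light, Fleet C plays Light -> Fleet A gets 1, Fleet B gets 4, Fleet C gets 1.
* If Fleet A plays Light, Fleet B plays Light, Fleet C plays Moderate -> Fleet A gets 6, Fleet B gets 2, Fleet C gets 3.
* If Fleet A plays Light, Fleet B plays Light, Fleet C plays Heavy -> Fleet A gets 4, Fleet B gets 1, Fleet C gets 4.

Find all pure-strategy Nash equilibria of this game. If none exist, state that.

The pure Nash equilibria are (Rest, Light, Moderate) and (Light, Rest, Heavy).

Fleet A against (Rest, Light): payoffs 9, 6 → best response Rest.
Fleet A against (Rest, Moderate): payoffs 2, 0 → best response Rest.
Fleet A against (Rest, Heavy): payoffs 3, 4 → best response Light.
Fleet A against (Light, Light): payoffs 8, 1 → best response Rest.
Fleet A against (Light, Moderate): payoffs 7, 6 → best response Rest.
Fleet A against (Light, Heavy): payoffs 3, 4 → best response Light.
Fleet B against (Rest, Light): payoffs 5, 0 → best response Rest.
Fleet B against (Rest, Moderate): payoffs 8, 9 → best response Light.
Fleet B against (Rest, Heavy): payoffs 4, 8 → best response Light.
Fleet B against (Light, Light): payoffs 3, 4 → best response Light.
Fleet B against (Light, Moderate): payoffs 1, 2 → best response Light.
Fleet B against (Light, Heavy): payoffs 8, 1 → best response Rest.
Fleet C against (Rest, Rest): payoffs 4, 1, 5 → best response Heavy.
Fleet C against (Rest, Light): payoffs 4, 8, 3 → best response Moderate.
Fleet C against (Light, Rest): payoffs 3, 2, 8 → best response Heavy.
Fleet C against (Light, Light): payoffs 1, 3, 4 → best response Heavy.
Mutual best responses: (Rest, Light, Moderate); (Light, Rest, Heavy).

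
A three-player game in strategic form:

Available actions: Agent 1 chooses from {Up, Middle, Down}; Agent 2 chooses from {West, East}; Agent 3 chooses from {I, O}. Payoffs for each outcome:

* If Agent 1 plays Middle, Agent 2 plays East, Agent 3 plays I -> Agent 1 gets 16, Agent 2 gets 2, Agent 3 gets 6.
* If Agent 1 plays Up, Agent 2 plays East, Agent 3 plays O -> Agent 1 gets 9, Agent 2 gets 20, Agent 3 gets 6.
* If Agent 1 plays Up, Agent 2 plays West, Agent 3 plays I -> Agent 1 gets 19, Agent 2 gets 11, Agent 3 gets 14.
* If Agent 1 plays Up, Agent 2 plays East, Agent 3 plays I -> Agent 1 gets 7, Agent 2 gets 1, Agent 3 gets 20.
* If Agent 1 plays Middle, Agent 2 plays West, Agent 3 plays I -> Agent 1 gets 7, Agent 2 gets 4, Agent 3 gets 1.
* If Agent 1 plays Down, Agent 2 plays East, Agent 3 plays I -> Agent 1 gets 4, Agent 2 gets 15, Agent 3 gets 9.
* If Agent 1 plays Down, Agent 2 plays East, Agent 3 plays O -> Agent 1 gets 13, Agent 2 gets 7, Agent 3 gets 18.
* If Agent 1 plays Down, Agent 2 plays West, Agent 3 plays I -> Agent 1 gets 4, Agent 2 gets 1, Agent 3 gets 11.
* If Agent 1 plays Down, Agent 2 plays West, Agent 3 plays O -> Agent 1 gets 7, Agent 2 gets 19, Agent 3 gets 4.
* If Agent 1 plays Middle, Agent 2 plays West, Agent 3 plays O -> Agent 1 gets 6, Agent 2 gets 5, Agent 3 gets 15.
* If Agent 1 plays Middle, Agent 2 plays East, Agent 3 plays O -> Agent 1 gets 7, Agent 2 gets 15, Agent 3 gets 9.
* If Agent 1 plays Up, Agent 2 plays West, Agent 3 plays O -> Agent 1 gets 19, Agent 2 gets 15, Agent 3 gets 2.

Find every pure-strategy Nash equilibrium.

(Up, West, I): Agent 1 gets 19, best alternative 7; Agent 2 gets 11, best alternative 1; Agent 3 gets 14, best alternative 2. No profitable deviation — NE.
(Up, West, O): Agent 2 can switch to East (15 → 20). Not NE.
(Up, East, I): Agent 1 can switch to Middle (7 → 16). Not NE.
(Up, East, O): Agent 1 can switch to Down (9 → 13). Not NE.
(Middle, West, I): Agent 1 can switch to Up (7 → 19). Not NE.
(Middle, West, O): Agent 1 can switch to Up (6 → 19). Not NE.
(Middle, East, I): Agent 2 can switch to West (2 → 4). Not NE.
(Middle, East, O): Agent 1 can switch to Up (7 → 9). Not NE.
(Down, West, I): Agent 1 can switch to Up (4 → 19). Not NE.
(Down, West, O): Agent 1 can switch to Up (7 → 19). Not NE.
(Down, East, I): Agent 1 can switch to Up (4 → 7). Not NE.
(The remaining 1 profile has a profitable deviation by the same check.)

The unique pure-strategy Nash equilibrium is (Up, West, I).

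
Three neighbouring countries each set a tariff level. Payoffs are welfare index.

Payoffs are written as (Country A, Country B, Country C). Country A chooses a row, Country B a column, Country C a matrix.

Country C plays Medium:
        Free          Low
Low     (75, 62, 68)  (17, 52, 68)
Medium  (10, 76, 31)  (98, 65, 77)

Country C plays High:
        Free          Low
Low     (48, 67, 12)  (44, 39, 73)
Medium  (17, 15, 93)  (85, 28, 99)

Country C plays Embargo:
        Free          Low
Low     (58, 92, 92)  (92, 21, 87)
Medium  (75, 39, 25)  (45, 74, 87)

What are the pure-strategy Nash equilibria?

Country A against (Free, Medium): payoffs 75, 10 → best response Low.
Country A against (Free, High): payoffs 48, 17 → best response Low.
Country A against (Free, Embargo): payoffs 58, 75 → best response Medium.
Country A against (Low, Medium): payoffs 17, 98 → best response Medium.
Country A against (Low, High): payoffs 44, 85 → best response Medium.
Country A against (Low, Embargo): payoffs 92, 45 → best response Low.
Country B against (Low, Medium): payoffs 62, 52 → best response Free.
Country B against (Low, High): payoffs 67, 39 → best response Free.
Country B against (Low, Embargo): payoffs 92, 21 → best response Free.
Country B against (Medium, Medium): payoffs 76, 65 → best response Free.
Country B against (Medium, High): payoffs 15, 28 → best response Low.
Country B against (Medium, Embargo): payoffs 39, 74 → best response Low.
Country C against (Low, Free): payoffs 68, 12, 92 → best response Embargo.
Country C against (Low, Low): payoffs 68, 73, 87 → best response Embargo.
Country C against (Medium, Free): payoffs 31, 93, 25 → best response High.
Country C against (Medium, Low): payoffs 77, 99, 87 → best response High.
Mutual best responses: (Medium, Low, High).

(Medium, Low, High)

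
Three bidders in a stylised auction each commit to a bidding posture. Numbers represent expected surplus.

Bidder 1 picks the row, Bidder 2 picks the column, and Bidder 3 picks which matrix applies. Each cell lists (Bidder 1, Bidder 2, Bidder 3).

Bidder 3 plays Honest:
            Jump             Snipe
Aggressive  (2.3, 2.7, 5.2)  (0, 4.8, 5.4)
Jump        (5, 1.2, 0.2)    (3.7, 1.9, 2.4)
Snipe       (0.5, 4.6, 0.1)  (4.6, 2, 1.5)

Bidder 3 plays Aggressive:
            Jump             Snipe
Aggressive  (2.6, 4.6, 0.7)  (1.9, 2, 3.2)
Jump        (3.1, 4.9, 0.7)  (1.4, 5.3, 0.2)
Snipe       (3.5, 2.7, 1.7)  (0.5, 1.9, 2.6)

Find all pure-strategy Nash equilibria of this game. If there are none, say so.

For each player, find the best response to each opponent profile; mutual best responses are the pure NE.
Bidder 1 against (Jump, Honest): payoffs 2.3, 5, 0.5 → best response Jump.
Bidder 1 against (Jump, Aggressive): payoffs 2.6, 3.1, 3.5 → best response Snipe.
Bidder 1 against (Snipe, Honest): payoffs 0, 3.7, 4.6 → best response Snipe.
Bidder 1 against (Snipe, Aggressive): payoffs 1.9, 1.4, 0.5 → best response Aggressive.
Bidder 2 against (Aggressive, Honest): payoffs 2.7, 4.8 → best response Snipe.
Bidder 2 against (Aggressive, Aggressive): payoffs 4.6, 2 → best response Jump.
Bidder 2 against (Jump, Honest): payoffs 1.2, 1.9 → best response Snipe.
Bidder 2 against (Jump, Aggressive): payoffs 4.9, 5.3 → best response Snipe.
Bidder 2 against (Snipe, Honest): payoffs 4.6, 2 → best response Jump.
Bidder 2 against (Snipe, Aggressive): payoffs 2.7, 1.9 → best response Jump.
Bidder 3 against (Aggressive, Jump): payoffs 5.2, 0.7 → best response Honest.
Bidder 3 against (Aggressive, Snipe): payoffs 5.4, 3.2 → best response Honest.
Bidder 3 against (Jump, Jump): payoffs 0.2, 0.7 → best response Aggressive.
Bidder 3 against (Jump, Snipe): payoffs 2.4, 0.2 → best response Honest.
Bidder 3 against (Snipe, Jump): payoffs 0.1, 1.7 → best response Aggressive.
Bidder 3 against (Snipe, Snipe): payoffs 1.5, 2.6 → best response Aggressive.
Mutual best responses: (Snipe, Jump, Aggressive).

(Snipe, Jump, Aggressive)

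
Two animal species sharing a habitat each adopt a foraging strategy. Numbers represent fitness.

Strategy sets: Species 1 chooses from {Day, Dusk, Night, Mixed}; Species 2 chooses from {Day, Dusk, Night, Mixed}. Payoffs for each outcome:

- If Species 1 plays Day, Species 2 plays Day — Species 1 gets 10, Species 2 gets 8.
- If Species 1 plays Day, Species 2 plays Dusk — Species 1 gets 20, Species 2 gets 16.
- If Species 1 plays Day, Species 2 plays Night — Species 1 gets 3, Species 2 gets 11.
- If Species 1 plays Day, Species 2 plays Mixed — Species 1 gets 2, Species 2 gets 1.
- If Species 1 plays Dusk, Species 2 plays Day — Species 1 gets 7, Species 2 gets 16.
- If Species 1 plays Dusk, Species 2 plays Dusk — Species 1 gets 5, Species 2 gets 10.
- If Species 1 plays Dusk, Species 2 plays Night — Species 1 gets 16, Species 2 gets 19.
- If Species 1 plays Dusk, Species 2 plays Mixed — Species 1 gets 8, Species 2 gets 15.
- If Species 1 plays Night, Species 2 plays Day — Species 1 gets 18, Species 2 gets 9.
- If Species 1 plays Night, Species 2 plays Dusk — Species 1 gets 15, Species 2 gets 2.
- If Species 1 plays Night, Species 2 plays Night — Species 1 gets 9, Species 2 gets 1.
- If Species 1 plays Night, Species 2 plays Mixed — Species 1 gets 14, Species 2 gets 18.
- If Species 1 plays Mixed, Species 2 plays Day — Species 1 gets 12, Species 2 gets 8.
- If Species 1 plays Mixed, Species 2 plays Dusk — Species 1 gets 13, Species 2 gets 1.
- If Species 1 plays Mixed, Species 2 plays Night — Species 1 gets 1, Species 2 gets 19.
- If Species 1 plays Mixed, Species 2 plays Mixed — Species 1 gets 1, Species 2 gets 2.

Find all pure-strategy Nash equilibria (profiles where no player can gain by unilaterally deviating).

Species 1 against Day: payoffs 10, 7, 18, 12 → best response Night.
Species 1 against Dusk: payoffs 20, 5, 15, 13 → best response Day.
Species 1 against Night: payoffs 3, 16, 9, 1 → best response Dusk.
Species 1 against Mixed: payoffs 2, 8, 14, 1 → best response Night.
Species 2 against Day: payoffs 8, 16, 11, 1 → best response Dusk.
Species 2 against Dusk: payoffs 16, 10, 19, 15 → best response Night.
Species 2 against Night: payoffs 9, 2, 1, 18 → best response Mixed.
Species 2 against Mixed: payoffs 8, 1, 19, 2 → best response Night.
Mutual best responses: (Day, Dusk); (Dusk, Night); (Night, Mixed).

The pure Nash equilibria are (Day, Dusk), (Dusk, Night), (Night, Mixed).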